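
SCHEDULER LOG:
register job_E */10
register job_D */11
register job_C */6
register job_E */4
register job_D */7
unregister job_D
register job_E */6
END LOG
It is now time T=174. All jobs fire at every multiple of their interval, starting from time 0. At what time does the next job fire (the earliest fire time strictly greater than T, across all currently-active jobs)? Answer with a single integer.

Answer: 180

Derivation:
Op 1: register job_E */10 -> active={job_E:*/10}
Op 2: register job_D */11 -> active={job_D:*/11, job_E:*/10}
Op 3: register job_C */6 -> active={job_C:*/6, job_D:*/11, job_E:*/10}
Op 4: register job_E */4 -> active={job_C:*/6, job_D:*/11, job_E:*/4}
Op 5: register job_D */7 -> active={job_C:*/6, job_D:*/7, job_E:*/4}
Op 6: unregister job_D -> active={job_C:*/6, job_E:*/4}
Op 7: register job_E */6 -> active={job_C:*/6, job_E:*/6}
  job_C: interval 6, next fire after T=174 is 180
  job_E: interval 6, next fire after T=174 is 180
Earliest fire time = 180 (job job_C)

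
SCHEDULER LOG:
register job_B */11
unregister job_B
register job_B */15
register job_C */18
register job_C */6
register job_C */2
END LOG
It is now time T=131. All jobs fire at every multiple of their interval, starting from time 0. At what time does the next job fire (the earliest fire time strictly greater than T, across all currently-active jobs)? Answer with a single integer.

Op 1: register job_B */11 -> active={job_B:*/11}
Op 2: unregister job_B -> active={}
Op 3: register job_B */15 -> active={job_B:*/15}
Op 4: register job_C */18 -> active={job_B:*/15, job_C:*/18}
Op 5: register job_C */6 -> active={job_B:*/15, job_C:*/6}
Op 6: register job_C */2 -> active={job_B:*/15, job_C:*/2}
  job_B: interval 15, next fire after T=131 is 135
  job_C: interval 2, next fire after T=131 is 132
Earliest fire time = 132 (job job_C)

Answer: 132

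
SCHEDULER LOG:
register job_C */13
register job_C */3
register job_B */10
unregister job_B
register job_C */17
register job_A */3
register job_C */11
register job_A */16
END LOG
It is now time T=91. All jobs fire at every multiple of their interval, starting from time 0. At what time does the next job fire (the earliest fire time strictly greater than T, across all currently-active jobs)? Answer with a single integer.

Answer: 96

Derivation:
Op 1: register job_C */13 -> active={job_C:*/13}
Op 2: register job_C */3 -> active={job_C:*/3}
Op 3: register job_B */10 -> active={job_B:*/10, job_C:*/3}
Op 4: unregister job_B -> active={job_C:*/3}
Op 5: register job_C */17 -> active={job_C:*/17}
Op 6: register job_A */3 -> active={job_A:*/3, job_C:*/17}
Op 7: register job_C */11 -> active={job_A:*/3, job_C:*/11}
Op 8: register job_A */16 -> active={job_A:*/16, job_C:*/11}
  job_A: interval 16, next fire after T=91 is 96
  job_C: interval 11, next fire after T=91 is 99
Earliest fire time = 96 (job job_A)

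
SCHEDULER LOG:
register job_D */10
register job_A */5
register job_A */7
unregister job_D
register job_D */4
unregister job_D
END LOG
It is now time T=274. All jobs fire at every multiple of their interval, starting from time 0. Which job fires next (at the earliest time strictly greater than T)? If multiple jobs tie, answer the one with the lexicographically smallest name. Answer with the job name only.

Op 1: register job_D */10 -> active={job_D:*/10}
Op 2: register job_A */5 -> active={job_A:*/5, job_D:*/10}
Op 3: register job_A */7 -> active={job_A:*/7, job_D:*/10}
Op 4: unregister job_D -> active={job_A:*/7}
Op 5: register job_D */4 -> active={job_A:*/7, job_D:*/4}
Op 6: unregister job_D -> active={job_A:*/7}
  job_A: interval 7, next fire after T=274 is 280
Earliest = 280, winner (lex tiebreak) = job_A

Answer: job_A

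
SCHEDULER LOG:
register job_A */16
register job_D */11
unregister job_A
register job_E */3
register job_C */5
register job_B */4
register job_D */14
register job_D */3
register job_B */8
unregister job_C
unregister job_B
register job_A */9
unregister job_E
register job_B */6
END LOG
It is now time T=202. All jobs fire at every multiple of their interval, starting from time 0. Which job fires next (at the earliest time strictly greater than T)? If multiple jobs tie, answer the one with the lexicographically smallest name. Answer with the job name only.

Answer: job_B

Derivation:
Op 1: register job_A */16 -> active={job_A:*/16}
Op 2: register job_D */11 -> active={job_A:*/16, job_D:*/11}
Op 3: unregister job_A -> active={job_D:*/11}
Op 4: register job_E */3 -> active={job_D:*/11, job_E:*/3}
Op 5: register job_C */5 -> active={job_C:*/5, job_D:*/11, job_E:*/3}
Op 6: register job_B */4 -> active={job_B:*/4, job_C:*/5, job_D:*/11, job_E:*/3}
Op 7: register job_D */14 -> active={job_B:*/4, job_C:*/5, job_D:*/14, job_E:*/3}
Op 8: register job_D */3 -> active={job_B:*/4, job_C:*/5, job_D:*/3, job_E:*/3}
Op 9: register job_B */8 -> active={job_B:*/8, job_C:*/5, job_D:*/3, job_E:*/3}
Op 10: unregister job_C -> active={job_B:*/8, job_D:*/3, job_E:*/3}
Op 11: unregister job_B -> active={job_D:*/3, job_E:*/3}
Op 12: register job_A */9 -> active={job_A:*/9, job_D:*/3, job_E:*/3}
Op 13: unregister job_E -> active={job_A:*/9, job_D:*/3}
Op 14: register job_B */6 -> active={job_A:*/9, job_B:*/6, job_D:*/3}
  job_A: interval 9, next fire after T=202 is 207
  job_B: interval 6, next fire after T=202 is 204
  job_D: interval 3, next fire after T=202 is 204
Earliest = 204, winner (lex tiebreak) = job_B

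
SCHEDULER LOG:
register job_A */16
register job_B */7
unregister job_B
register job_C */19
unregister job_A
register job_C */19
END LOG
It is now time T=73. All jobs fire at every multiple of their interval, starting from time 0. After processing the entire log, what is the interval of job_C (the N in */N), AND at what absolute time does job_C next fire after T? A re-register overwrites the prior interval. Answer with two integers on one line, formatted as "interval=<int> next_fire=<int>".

Op 1: register job_A */16 -> active={job_A:*/16}
Op 2: register job_B */7 -> active={job_A:*/16, job_B:*/7}
Op 3: unregister job_B -> active={job_A:*/16}
Op 4: register job_C */19 -> active={job_A:*/16, job_C:*/19}
Op 5: unregister job_A -> active={job_C:*/19}
Op 6: register job_C */19 -> active={job_C:*/19}
Final interval of job_C = 19
Next fire of job_C after T=73: (73//19+1)*19 = 76

Answer: interval=19 next_fire=76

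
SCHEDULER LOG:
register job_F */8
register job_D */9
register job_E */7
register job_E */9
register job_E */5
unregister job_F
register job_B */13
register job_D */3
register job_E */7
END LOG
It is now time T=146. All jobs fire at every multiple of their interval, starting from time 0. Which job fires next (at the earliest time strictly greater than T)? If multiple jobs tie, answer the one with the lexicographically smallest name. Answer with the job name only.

Answer: job_D

Derivation:
Op 1: register job_F */8 -> active={job_F:*/8}
Op 2: register job_D */9 -> active={job_D:*/9, job_F:*/8}
Op 3: register job_E */7 -> active={job_D:*/9, job_E:*/7, job_F:*/8}
Op 4: register job_E */9 -> active={job_D:*/9, job_E:*/9, job_F:*/8}
Op 5: register job_E */5 -> active={job_D:*/9, job_E:*/5, job_F:*/8}
Op 6: unregister job_F -> active={job_D:*/9, job_E:*/5}
Op 7: register job_B */13 -> active={job_B:*/13, job_D:*/9, job_E:*/5}
Op 8: register job_D */3 -> active={job_B:*/13, job_D:*/3, job_E:*/5}
Op 9: register job_E */7 -> active={job_B:*/13, job_D:*/3, job_E:*/7}
  job_B: interval 13, next fire after T=146 is 156
  job_D: interval 3, next fire after T=146 is 147
  job_E: interval 7, next fire after T=146 is 147
Earliest = 147, winner (lex tiebreak) = job_D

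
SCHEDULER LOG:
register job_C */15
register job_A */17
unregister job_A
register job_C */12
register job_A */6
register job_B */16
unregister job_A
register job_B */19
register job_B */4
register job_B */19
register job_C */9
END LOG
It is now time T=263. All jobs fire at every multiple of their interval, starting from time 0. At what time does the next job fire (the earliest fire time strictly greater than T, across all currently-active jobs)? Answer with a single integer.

Op 1: register job_C */15 -> active={job_C:*/15}
Op 2: register job_A */17 -> active={job_A:*/17, job_C:*/15}
Op 3: unregister job_A -> active={job_C:*/15}
Op 4: register job_C */12 -> active={job_C:*/12}
Op 5: register job_A */6 -> active={job_A:*/6, job_C:*/12}
Op 6: register job_B */16 -> active={job_A:*/6, job_B:*/16, job_C:*/12}
Op 7: unregister job_A -> active={job_B:*/16, job_C:*/12}
Op 8: register job_B */19 -> active={job_B:*/19, job_C:*/12}
Op 9: register job_B */4 -> active={job_B:*/4, job_C:*/12}
Op 10: register job_B */19 -> active={job_B:*/19, job_C:*/12}
Op 11: register job_C */9 -> active={job_B:*/19, job_C:*/9}
  job_B: interval 19, next fire after T=263 is 266
  job_C: interval 9, next fire after T=263 is 270
Earliest fire time = 266 (job job_B)

Answer: 266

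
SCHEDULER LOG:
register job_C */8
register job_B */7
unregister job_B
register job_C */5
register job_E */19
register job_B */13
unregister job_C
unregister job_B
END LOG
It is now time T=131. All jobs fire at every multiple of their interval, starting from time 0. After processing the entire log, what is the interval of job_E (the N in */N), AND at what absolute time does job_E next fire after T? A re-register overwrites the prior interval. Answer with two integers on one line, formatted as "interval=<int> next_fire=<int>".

Answer: interval=19 next_fire=133

Derivation:
Op 1: register job_C */8 -> active={job_C:*/8}
Op 2: register job_B */7 -> active={job_B:*/7, job_C:*/8}
Op 3: unregister job_B -> active={job_C:*/8}
Op 4: register job_C */5 -> active={job_C:*/5}
Op 5: register job_E */19 -> active={job_C:*/5, job_E:*/19}
Op 6: register job_B */13 -> active={job_B:*/13, job_C:*/5, job_E:*/19}
Op 7: unregister job_C -> active={job_B:*/13, job_E:*/19}
Op 8: unregister job_B -> active={job_E:*/19}
Final interval of job_E = 19
Next fire of job_E after T=131: (131//19+1)*19 = 133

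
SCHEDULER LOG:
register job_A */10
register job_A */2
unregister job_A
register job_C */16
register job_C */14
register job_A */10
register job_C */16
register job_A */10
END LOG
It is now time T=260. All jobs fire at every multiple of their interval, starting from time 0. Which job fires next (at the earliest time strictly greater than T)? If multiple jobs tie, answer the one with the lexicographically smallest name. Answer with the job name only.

Op 1: register job_A */10 -> active={job_A:*/10}
Op 2: register job_A */2 -> active={job_A:*/2}
Op 3: unregister job_A -> active={}
Op 4: register job_C */16 -> active={job_C:*/16}
Op 5: register job_C */14 -> active={job_C:*/14}
Op 6: register job_A */10 -> active={job_A:*/10, job_C:*/14}
Op 7: register job_C */16 -> active={job_A:*/10, job_C:*/16}
Op 8: register job_A */10 -> active={job_A:*/10, job_C:*/16}
  job_A: interval 10, next fire after T=260 is 270
  job_C: interval 16, next fire after T=260 is 272
Earliest = 270, winner (lex tiebreak) = job_A

Answer: job_A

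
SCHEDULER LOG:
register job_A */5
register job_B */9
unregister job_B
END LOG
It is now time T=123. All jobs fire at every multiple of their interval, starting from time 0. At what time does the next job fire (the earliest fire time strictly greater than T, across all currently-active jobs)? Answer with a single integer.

Op 1: register job_A */5 -> active={job_A:*/5}
Op 2: register job_B */9 -> active={job_A:*/5, job_B:*/9}
Op 3: unregister job_B -> active={job_A:*/5}
  job_A: interval 5, next fire after T=123 is 125
Earliest fire time = 125 (job job_A)

Answer: 125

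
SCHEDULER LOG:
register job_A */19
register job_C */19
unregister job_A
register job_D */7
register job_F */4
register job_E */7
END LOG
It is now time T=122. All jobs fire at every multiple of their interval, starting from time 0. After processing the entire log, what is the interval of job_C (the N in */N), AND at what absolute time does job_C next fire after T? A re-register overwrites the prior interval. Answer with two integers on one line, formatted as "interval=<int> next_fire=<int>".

Answer: interval=19 next_fire=133

Derivation:
Op 1: register job_A */19 -> active={job_A:*/19}
Op 2: register job_C */19 -> active={job_A:*/19, job_C:*/19}
Op 3: unregister job_A -> active={job_C:*/19}
Op 4: register job_D */7 -> active={job_C:*/19, job_D:*/7}
Op 5: register job_F */4 -> active={job_C:*/19, job_D:*/7, job_F:*/4}
Op 6: register job_E */7 -> active={job_C:*/19, job_D:*/7, job_E:*/7, job_F:*/4}
Final interval of job_C = 19
Next fire of job_C after T=122: (122//19+1)*19 = 133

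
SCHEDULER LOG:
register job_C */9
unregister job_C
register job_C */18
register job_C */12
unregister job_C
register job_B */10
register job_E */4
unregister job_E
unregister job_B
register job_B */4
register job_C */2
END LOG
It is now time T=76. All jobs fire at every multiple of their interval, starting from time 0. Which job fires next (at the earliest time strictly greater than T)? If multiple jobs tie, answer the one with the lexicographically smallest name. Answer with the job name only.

Answer: job_C

Derivation:
Op 1: register job_C */9 -> active={job_C:*/9}
Op 2: unregister job_C -> active={}
Op 3: register job_C */18 -> active={job_C:*/18}
Op 4: register job_C */12 -> active={job_C:*/12}
Op 5: unregister job_C -> active={}
Op 6: register job_B */10 -> active={job_B:*/10}
Op 7: register job_E */4 -> active={job_B:*/10, job_E:*/4}
Op 8: unregister job_E -> active={job_B:*/10}
Op 9: unregister job_B -> active={}
Op 10: register job_B */4 -> active={job_B:*/4}
Op 11: register job_C */2 -> active={job_B:*/4, job_C:*/2}
  job_B: interval 4, next fire after T=76 is 80
  job_C: interval 2, next fire after T=76 is 78
Earliest = 78, winner (lex tiebreak) = job_C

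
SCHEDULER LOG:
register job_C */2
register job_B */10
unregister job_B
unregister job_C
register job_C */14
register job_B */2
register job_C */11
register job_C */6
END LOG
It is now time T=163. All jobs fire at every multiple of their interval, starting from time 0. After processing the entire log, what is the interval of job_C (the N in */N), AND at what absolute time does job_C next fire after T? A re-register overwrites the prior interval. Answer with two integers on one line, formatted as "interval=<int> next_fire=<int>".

Answer: interval=6 next_fire=168

Derivation:
Op 1: register job_C */2 -> active={job_C:*/2}
Op 2: register job_B */10 -> active={job_B:*/10, job_C:*/2}
Op 3: unregister job_B -> active={job_C:*/2}
Op 4: unregister job_C -> active={}
Op 5: register job_C */14 -> active={job_C:*/14}
Op 6: register job_B */2 -> active={job_B:*/2, job_C:*/14}
Op 7: register job_C */11 -> active={job_B:*/2, job_C:*/11}
Op 8: register job_C */6 -> active={job_B:*/2, job_C:*/6}
Final interval of job_C = 6
Next fire of job_C after T=163: (163//6+1)*6 = 168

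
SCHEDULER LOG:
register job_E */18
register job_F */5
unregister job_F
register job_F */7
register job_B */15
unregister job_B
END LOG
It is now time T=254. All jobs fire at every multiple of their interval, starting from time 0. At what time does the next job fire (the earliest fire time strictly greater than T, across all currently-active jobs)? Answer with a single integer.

Op 1: register job_E */18 -> active={job_E:*/18}
Op 2: register job_F */5 -> active={job_E:*/18, job_F:*/5}
Op 3: unregister job_F -> active={job_E:*/18}
Op 4: register job_F */7 -> active={job_E:*/18, job_F:*/7}
Op 5: register job_B */15 -> active={job_B:*/15, job_E:*/18, job_F:*/7}
Op 6: unregister job_B -> active={job_E:*/18, job_F:*/7}
  job_E: interval 18, next fire after T=254 is 270
  job_F: interval 7, next fire after T=254 is 259
Earliest fire time = 259 (job job_F)

Answer: 259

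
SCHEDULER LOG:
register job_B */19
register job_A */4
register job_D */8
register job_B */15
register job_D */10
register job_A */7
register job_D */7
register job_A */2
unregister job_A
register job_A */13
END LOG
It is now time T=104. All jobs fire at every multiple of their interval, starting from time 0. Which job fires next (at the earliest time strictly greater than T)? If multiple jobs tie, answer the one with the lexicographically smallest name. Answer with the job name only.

Op 1: register job_B */19 -> active={job_B:*/19}
Op 2: register job_A */4 -> active={job_A:*/4, job_B:*/19}
Op 3: register job_D */8 -> active={job_A:*/4, job_B:*/19, job_D:*/8}
Op 4: register job_B */15 -> active={job_A:*/4, job_B:*/15, job_D:*/8}
Op 5: register job_D */10 -> active={job_A:*/4, job_B:*/15, job_D:*/10}
Op 6: register job_A */7 -> active={job_A:*/7, job_B:*/15, job_D:*/10}
Op 7: register job_D */7 -> active={job_A:*/7, job_B:*/15, job_D:*/7}
Op 8: register job_A */2 -> active={job_A:*/2, job_B:*/15, job_D:*/7}
Op 9: unregister job_A -> active={job_B:*/15, job_D:*/7}
Op 10: register job_A */13 -> active={job_A:*/13, job_B:*/15, job_D:*/7}
  job_A: interval 13, next fire after T=104 is 117
  job_B: interval 15, next fire after T=104 is 105
  job_D: interval 7, next fire after T=104 is 105
Earliest = 105, winner (lex tiebreak) = job_B

Answer: job_B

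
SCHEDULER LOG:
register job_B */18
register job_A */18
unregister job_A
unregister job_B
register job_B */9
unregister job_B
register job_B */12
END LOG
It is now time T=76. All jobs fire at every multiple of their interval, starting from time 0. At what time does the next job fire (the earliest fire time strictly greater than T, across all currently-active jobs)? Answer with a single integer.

Op 1: register job_B */18 -> active={job_B:*/18}
Op 2: register job_A */18 -> active={job_A:*/18, job_B:*/18}
Op 3: unregister job_A -> active={job_B:*/18}
Op 4: unregister job_B -> active={}
Op 5: register job_B */9 -> active={job_B:*/9}
Op 6: unregister job_B -> active={}
Op 7: register job_B */12 -> active={job_B:*/12}
  job_B: interval 12, next fire after T=76 is 84
Earliest fire time = 84 (job job_B)

Answer: 84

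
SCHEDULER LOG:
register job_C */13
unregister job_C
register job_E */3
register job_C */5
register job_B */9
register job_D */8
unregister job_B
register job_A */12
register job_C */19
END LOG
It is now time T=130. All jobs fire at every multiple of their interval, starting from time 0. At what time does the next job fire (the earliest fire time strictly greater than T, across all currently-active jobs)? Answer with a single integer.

Op 1: register job_C */13 -> active={job_C:*/13}
Op 2: unregister job_C -> active={}
Op 3: register job_E */3 -> active={job_E:*/3}
Op 4: register job_C */5 -> active={job_C:*/5, job_E:*/3}
Op 5: register job_B */9 -> active={job_B:*/9, job_C:*/5, job_E:*/3}
Op 6: register job_D */8 -> active={job_B:*/9, job_C:*/5, job_D:*/8, job_E:*/3}
Op 7: unregister job_B -> active={job_C:*/5, job_D:*/8, job_E:*/3}
Op 8: register job_A */12 -> active={job_A:*/12, job_C:*/5, job_D:*/8, job_E:*/3}
Op 9: register job_C */19 -> active={job_A:*/12, job_C:*/19, job_D:*/8, job_E:*/3}
  job_A: interval 12, next fire after T=130 is 132
  job_C: interval 19, next fire after T=130 is 133
  job_D: interval 8, next fire after T=130 is 136
  job_E: interval 3, next fire after T=130 is 132
Earliest fire time = 132 (job job_A)

Answer: 132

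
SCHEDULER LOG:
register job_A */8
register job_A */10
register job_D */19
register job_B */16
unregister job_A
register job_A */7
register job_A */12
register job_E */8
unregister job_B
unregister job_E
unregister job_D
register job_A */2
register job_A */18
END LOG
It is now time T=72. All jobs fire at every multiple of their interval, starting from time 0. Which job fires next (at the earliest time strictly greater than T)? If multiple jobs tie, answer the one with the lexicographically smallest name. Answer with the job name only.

Op 1: register job_A */8 -> active={job_A:*/8}
Op 2: register job_A */10 -> active={job_A:*/10}
Op 3: register job_D */19 -> active={job_A:*/10, job_D:*/19}
Op 4: register job_B */16 -> active={job_A:*/10, job_B:*/16, job_D:*/19}
Op 5: unregister job_A -> active={job_B:*/16, job_D:*/19}
Op 6: register job_A */7 -> active={job_A:*/7, job_B:*/16, job_D:*/19}
Op 7: register job_A */12 -> active={job_A:*/12, job_B:*/16, job_D:*/19}
Op 8: register job_E */8 -> active={job_A:*/12, job_B:*/16, job_D:*/19, job_E:*/8}
Op 9: unregister job_B -> active={job_A:*/12, job_D:*/19, job_E:*/8}
Op 10: unregister job_E -> active={job_A:*/12, job_D:*/19}
Op 11: unregister job_D -> active={job_A:*/12}
Op 12: register job_A */2 -> active={job_A:*/2}
Op 13: register job_A */18 -> active={job_A:*/18}
  job_A: interval 18, next fire after T=72 is 90
Earliest = 90, winner (lex tiebreak) = job_A

Answer: job_A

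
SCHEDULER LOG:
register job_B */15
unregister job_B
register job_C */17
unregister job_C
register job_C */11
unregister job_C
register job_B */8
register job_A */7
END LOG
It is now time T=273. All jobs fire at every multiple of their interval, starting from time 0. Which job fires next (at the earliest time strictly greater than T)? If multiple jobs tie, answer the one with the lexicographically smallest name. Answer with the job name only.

Answer: job_A

Derivation:
Op 1: register job_B */15 -> active={job_B:*/15}
Op 2: unregister job_B -> active={}
Op 3: register job_C */17 -> active={job_C:*/17}
Op 4: unregister job_C -> active={}
Op 5: register job_C */11 -> active={job_C:*/11}
Op 6: unregister job_C -> active={}
Op 7: register job_B */8 -> active={job_B:*/8}
Op 8: register job_A */7 -> active={job_A:*/7, job_B:*/8}
  job_A: interval 7, next fire after T=273 is 280
  job_B: interval 8, next fire after T=273 is 280
Earliest = 280, winner (lex tiebreak) = job_A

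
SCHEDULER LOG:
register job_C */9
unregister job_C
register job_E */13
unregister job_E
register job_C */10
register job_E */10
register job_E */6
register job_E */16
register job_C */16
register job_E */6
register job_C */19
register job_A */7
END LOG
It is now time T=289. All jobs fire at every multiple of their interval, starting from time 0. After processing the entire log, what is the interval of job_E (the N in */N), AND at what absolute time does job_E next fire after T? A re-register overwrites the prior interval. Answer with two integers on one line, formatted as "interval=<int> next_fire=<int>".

Op 1: register job_C */9 -> active={job_C:*/9}
Op 2: unregister job_C -> active={}
Op 3: register job_E */13 -> active={job_E:*/13}
Op 4: unregister job_E -> active={}
Op 5: register job_C */10 -> active={job_C:*/10}
Op 6: register job_E */10 -> active={job_C:*/10, job_E:*/10}
Op 7: register job_E */6 -> active={job_C:*/10, job_E:*/6}
Op 8: register job_E */16 -> active={job_C:*/10, job_E:*/16}
Op 9: register job_C */16 -> active={job_C:*/16, job_E:*/16}
Op 10: register job_E */6 -> active={job_C:*/16, job_E:*/6}
Op 11: register job_C */19 -> active={job_C:*/19, job_E:*/6}
Op 12: register job_A */7 -> active={job_A:*/7, job_C:*/19, job_E:*/6}
Final interval of job_E = 6
Next fire of job_E after T=289: (289//6+1)*6 = 294

Answer: interval=6 next_fire=294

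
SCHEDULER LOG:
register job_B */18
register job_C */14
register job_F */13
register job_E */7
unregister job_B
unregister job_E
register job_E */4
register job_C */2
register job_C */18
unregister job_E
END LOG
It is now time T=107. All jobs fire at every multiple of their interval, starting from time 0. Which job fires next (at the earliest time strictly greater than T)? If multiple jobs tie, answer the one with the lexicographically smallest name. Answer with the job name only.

Op 1: register job_B */18 -> active={job_B:*/18}
Op 2: register job_C */14 -> active={job_B:*/18, job_C:*/14}
Op 3: register job_F */13 -> active={job_B:*/18, job_C:*/14, job_F:*/13}
Op 4: register job_E */7 -> active={job_B:*/18, job_C:*/14, job_E:*/7, job_F:*/13}
Op 5: unregister job_B -> active={job_C:*/14, job_E:*/7, job_F:*/13}
Op 6: unregister job_E -> active={job_C:*/14, job_F:*/13}
Op 7: register job_E */4 -> active={job_C:*/14, job_E:*/4, job_F:*/13}
Op 8: register job_C */2 -> active={job_C:*/2, job_E:*/4, job_F:*/13}
Op 9: register job_C */18 -> active={job_C:*/18, job_E:*/4, job_F:*/13}
Op 10: unregister job_E -> active={job_C:*/18, job_F:*/13}
  job_C: interval 18, next fire after T=107 is 108
  job_F: interval 13, next fire after T=107 is 117
Earliest = 108, winner (lex tiebreak) = job_C

Answer: job_C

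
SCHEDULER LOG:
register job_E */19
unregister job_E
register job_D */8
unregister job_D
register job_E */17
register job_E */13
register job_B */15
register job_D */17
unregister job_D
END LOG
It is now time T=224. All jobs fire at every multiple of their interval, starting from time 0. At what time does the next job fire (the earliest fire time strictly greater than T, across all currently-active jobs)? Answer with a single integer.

Answer: 225

Derivation:
Op 1: register job_E */19 -> active={job_E:*/19}
Op 2: unregister job_E -> active={}
Op 3: register job_D */8 -> active={job_D:*/8}
Op 4: unregister job_D -> active={}
Op 5: register job_E */17 -> active={job_E:*/17}
Op 6: register job_E */13 -> active={job_E:*/13}
Op 7: register job_B */15 -> active={job_B:*/15, job_E:*/13}
Op 8: register job_D */17 -> active={job_B:*/15, job_D:*/17, job_E:*/13}
Op 9: unregister job_D -> active={job_B:*/15, job_E:*/13}
  job_B: interval 15, next fire after T=224 is 225
  job_E: interval 13, next fire after T=224 is 234
Earliest fire time = 225 (job job_B)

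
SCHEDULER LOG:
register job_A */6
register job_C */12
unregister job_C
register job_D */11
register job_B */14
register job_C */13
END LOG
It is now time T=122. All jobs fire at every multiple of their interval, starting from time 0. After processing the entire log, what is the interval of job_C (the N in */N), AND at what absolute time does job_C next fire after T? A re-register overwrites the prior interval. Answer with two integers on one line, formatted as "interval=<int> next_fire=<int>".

Op 1: register job_A */6 -> active={job_A:*/6}
Op 2: register job_C */12 -> active={job_A:*/6, job_C:*/12}
Op 3: unregister job_C -> active={job_A:*/6}
Op 4: register job_D */11 -> active={job_A:*/6, job_D:*/11}
Op 5: register job_B */14 -> active={job_A:*/6, job_B:*/14, job_D:*/11}
Op 6: register job_C */13 -> active={job_A:*/6, job_B:*/14, job_C:*/13, job_D:*/11}
Final interval of job_C = 13
Next fire of job_C after T=122: (122//13+1)*13 = 130

Answer: interval=13 next_fire=130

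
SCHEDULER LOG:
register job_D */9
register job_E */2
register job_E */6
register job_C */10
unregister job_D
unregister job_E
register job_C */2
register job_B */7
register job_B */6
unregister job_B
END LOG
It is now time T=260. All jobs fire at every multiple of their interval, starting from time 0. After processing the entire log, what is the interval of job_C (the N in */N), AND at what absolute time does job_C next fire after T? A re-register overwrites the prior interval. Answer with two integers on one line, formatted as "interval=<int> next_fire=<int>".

Op 1: register job_D */9 -> active={job_D:*/9}
Op 2: register job_E */2 -> active={job_D:*/9, job_E:*/2}
Op 3: register job_E */6 -> active={job_D:*/9, job_E:*/6}
Op 4: register job_C */10 -> active={job_C:*/10, job_D:*/9, job_E:*/6}
Op 5: unregister job_D -> active={job_C:*/10, job_E:*/6}
Op 6: unregister job_E -> active={job_C:*/10}
Op 7: register job_C */2 -> active={job_C:*/2}
Op 8: register job_B */7 -> active={job_B:*/7, job_C:*/2}
Op 9: register job_B */6 -> active={job_B:*/6, job_C:*/2}
Op 10: unregister job_B -> active={job_C:*/2}
Final interval of job_C = 2
Next fire of job_C after T=260: (260//2+1)*2 = 262

Answer: interval=2 next_fire=262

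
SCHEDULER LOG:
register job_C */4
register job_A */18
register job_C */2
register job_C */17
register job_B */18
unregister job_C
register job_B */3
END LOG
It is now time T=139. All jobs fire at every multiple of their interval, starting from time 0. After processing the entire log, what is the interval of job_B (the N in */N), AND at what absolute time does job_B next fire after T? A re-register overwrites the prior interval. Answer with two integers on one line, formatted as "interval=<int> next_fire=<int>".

Answer: interval=3 next_fire=141

Derivation:
Op 1: register job_C */4 -> active={job_C:*/4}
Op 2: register job_A */18 -> active={job_A:*/18, job_C:*/4}
Op 3: register job_C */2 -> active={job_A:*/18, job_C:*/2}
Op 4: register job_C */17 -> active={job_A:*/18, job_C:*/17}
Op 5: register job_B */18 -> active={job_A:*/18, job_B:*/18, job_C:*/17}
Op 6: unregister job_C -> active={job_A:*/18, job_B:*/18}
Op 7: register job_B */3 -> active={job_A:*/18, job_B:*/3}
Final interval of job_B = 3
Next fire of job_B after T=139: (139//3+1)*3 = 141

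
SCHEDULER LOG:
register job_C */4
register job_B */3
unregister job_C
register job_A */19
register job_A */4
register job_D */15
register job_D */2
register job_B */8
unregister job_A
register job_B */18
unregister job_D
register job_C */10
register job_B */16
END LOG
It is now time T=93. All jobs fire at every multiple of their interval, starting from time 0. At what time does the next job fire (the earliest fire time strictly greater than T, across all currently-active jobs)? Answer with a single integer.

Op 1: register job_C */4 -> active={job_C:*/4}
Op 2: register job_B */3 -> active={job_B:*/3, job_C:*/4}
Op 3: unregister job_C -> active={job_B:*/3}
Op 4: register job_A */19 -> active={job_A:*/19, job_B:*/3}
Op 5: register job_A */4 -> active={job_A:*/4, job_B:*/3}
Op 6: register job_D */15 -> active={job_A:*/4, job_B:*/3, job_D:*/15}
Op 7: register job_D */2 -> active={job_A:*/4, job_B:*/3, job_D:*/2}
Op 8: register job_B */8 -> active={job_A:*/4, job_B:*/8, job_D:*/2}
Op 9: unregister job_A -> active={job_B:*/8, job_D:*/2}
Op 10: register job_B */18 -> active={job_B:*/18, job_D:*/2}
Op 11: unregister job_D -> active={job_B:*/18}
Op 12: register job_C */10 -> active={job_B:*/18, job_C:*/10}
Op 13: register job_B */16 -> active={job_B:*/16, job_C:*/10}
  job_B: interval 16, next fire after T=93 is 96
  job_C: interval 10, next fire after T=93 is 100
Earliest fire time = 96 (job job_B)

Answer: 96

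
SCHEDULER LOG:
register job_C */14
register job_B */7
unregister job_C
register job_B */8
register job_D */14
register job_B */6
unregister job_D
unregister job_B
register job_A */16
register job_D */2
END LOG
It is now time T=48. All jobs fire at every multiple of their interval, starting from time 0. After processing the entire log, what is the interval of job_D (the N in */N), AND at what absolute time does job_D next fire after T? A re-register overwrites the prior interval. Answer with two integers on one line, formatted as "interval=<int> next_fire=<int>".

Op 1: register job_C */14 -> active={job_C:*/14}
Op 2: register job_B */7 -> active={job_B:*/7, job_C:*/14}
Op 3: unregister job_C -> active={job_B:*/7}
Op 4: register job_B */8 -> active={job_B:*/8}
Op 5: register job_D */14 -> active={job_B:*/8, job_D:*/14}
Op 6: register job_B */6 -> active={job_B:*/6, job_D:*/14}
Op 7: unregister job_D -> active={job_B:*/6}
Op 8: unregister job_B -> active={}
Op 9: register job_A */16 -> active={job_A:*/16}
Op 10: register job_D */2 -> active={job_A:*/16, job_D:*/2}
Final interval of job_D = 2
Next fire of job_D after T=48: (48//2+1)*2 = 50

Answer: interval=2 next_fire=50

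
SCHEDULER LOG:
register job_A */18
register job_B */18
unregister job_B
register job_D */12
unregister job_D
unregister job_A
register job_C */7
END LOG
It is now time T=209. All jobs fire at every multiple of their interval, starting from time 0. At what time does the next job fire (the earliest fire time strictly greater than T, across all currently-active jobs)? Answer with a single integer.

Op 1: register job_A */18 -> active={job_A:*/18}
Op 2: register job_B */18 -> active={job_A:*/18, job_B:*/18}
Op 3: unregister job_B -> active={job_A:*/18}
Op 4: register job_D */12 -> active={job_A:*/18, job_D:*/12}
Op 5: unregister job_D -> active={job_A:*/18}
Op 6: unregister job_A -> active={}
Op 7: register job_C */7 -> active={job_C:*/7}
  job_C: interval 7, next fire after T=209 is 210
Earliest fire time = 210 (job job_C)

Answer: 210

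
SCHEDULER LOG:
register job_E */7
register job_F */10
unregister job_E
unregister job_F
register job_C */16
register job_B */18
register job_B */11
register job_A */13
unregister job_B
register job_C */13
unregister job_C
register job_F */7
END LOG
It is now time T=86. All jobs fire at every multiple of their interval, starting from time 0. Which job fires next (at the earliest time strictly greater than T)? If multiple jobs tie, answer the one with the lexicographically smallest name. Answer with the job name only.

Op 1: register job_E */7 -> active={job_E:*/7}
Op 2: register job_F */10 -> active={job_E:*/7, job_F:*/10}
Op 3: unregister job_E -> active={job_F:*/10}
Op 4: unregister job_F -> active={}
Op 5: register job_C */16 -> active={job_C:*/16}
Op 6: register job_B */18 -> active={job_B:*/18, job_C:*/16}
Op 7: register job_B */11 -> active={job_B:*/11, job_C:*/16}
Op 8: register job_A */13 -> active={job_A:*/13, job_B:*/11, job_C:*/16}
Op 9: unregister job_B -> active={job_A:*/13, job_C:*/16}
Op 10: register job_C */13 -> active={job_A:*/13, job_C:*/13}
Op 11: unregister job_C -> active={job_A:*/13}
Op 12: register job_F */7 -> active={job_A:*/13, job_F:*/7}
  job_A: interval 13, next fire after T=86 is 91
  job_F: interval 7, next fire after T=86 is 91
Earliest = 91, winner (lex tiebreak) = job_A

Answer: job_A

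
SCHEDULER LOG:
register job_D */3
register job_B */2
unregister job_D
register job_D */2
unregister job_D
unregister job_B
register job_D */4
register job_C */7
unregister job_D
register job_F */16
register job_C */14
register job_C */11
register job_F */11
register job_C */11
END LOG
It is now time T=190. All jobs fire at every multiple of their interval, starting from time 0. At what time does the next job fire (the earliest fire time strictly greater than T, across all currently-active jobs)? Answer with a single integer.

Op 1: register job_D */3 -> active={job_D:*/3}
Op 2: register job_B */2 -> active={job_B:*/2, job_D:*/3}
Op 3: unregister job_D -> active={job_B:*/2}
Op 4: register job_D */2 -> active={job_B:*/2, job_D:*/2}
Op 5: unregister job_D -> active={job_B:*/2}
Op 6: unregister job_B -> active={}
Op 7: register job_D */4 -> active={job_D:*/4}
Op 8: register job_C */7 -> active={job_C:*/7, job_D:*/4}
Op 9: unregister job_D -> active={job_C:*/7}
Op 10: register job_F */16 -> active={job_C:*/7, job_F:*/16}
Op 11: register job_C */14 -> active={job_C:*/14, job_F:*/16}
Op 12: register job_C */11 -> active={job_C:*/11, job_F:*/16}
Op 13: register job_F */11 -> active={job_C:*/11, job_F:*/11}
Op 14: register job_C */11 -> active={job_C:*/11, job_F:*/11}
  job_C: interval 11, next fire after T=190 is 198
  job_F: interval 11, next fire after T=190 is 198
Earliest fire time = 198 (job job_C)

Answer: 198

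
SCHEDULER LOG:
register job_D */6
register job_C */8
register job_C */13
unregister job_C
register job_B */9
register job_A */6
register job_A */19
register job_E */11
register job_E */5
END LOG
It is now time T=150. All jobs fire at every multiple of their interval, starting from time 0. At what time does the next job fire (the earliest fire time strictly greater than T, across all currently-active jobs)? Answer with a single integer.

Answer: 152

Derivation:
Op 1: register job_D */6 -> active={job_D:*/6}
Op 2: register job_C */8 -> active={job_C:*/8, job_D:*/6}
Op 3: register job_C */13 -> active={job_C:*/13, job_D:*/6}
Op 4: unregister job_C -> active={job_D:*/6}
Op 5: register job_B */9 -> active={job_B:*/9, job_D:*/6}
Op 6: register job_A */6 -> active={job_A:*/6, job_B:*/9, job_D:*/6}
Op 7: register job_A */19 -> active={job_A:*/19, job_B:*/9, job_D:*/6}
Op 8: register job_E */11 -> active={job_A:*/19, job_B:*/9, job_D:*/6, job_E:*/11}
Op 9: register job_E */5 -> active={job_A:*/19, job_B:*/9, job_D:*/6, job_E:*/5}
  job_A: interval 19, next fire after T=150 is 152
  job_B: interval 9, next fire after T=150 is 153
  job_D: interval 6, next fire after T=150 is 156
  job_E: interval 5, next fire after T=150 is 155
Earliest fire time = 152 (job job_A)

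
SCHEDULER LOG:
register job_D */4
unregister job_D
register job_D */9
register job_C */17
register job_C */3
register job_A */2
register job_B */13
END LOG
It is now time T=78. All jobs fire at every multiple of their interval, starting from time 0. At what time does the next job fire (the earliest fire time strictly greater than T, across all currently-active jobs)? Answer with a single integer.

Answer: 80

Derivation:
Op 1: register job_D */4 -> active={job_D:*/4}
Op 2: unregister job_D -> active={}
Op 3: register job_D */9 -> active={job_D:*/9}
Op 4: register job_C */17 -> active={job_C:*/17, job_D:*/9}
Op 5: register job_C */3 -> active={job_C:*/3, job_D:*/9}
Op 6: register job_A */2 -> active={job_A:*/2, job_C:*/3, job_D:*/9}
Op 7: register job_B */13 -> active={job_A:*/2, job_B:*/13, job_C:*/3, job_D:*/9}
  job_A: interval 2, next fire after T=78 is 80
  job_B: interval 13, next fire after T=78 is 91
  job_C: interval 3, next fire after T=78 is 81
  job_D: interval 9, next fire after T=78 is 81
Earliest fire time = 80 (job job_A)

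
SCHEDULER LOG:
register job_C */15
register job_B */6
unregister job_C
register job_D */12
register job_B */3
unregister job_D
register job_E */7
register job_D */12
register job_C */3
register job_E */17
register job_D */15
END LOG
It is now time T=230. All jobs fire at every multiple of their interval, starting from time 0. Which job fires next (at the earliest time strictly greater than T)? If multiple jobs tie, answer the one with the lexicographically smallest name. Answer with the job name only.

Answer: job_B

Derivation:
Op 1: register job_C */15 -> active={job_C:*/15}
Op 2: register job_B */6 -> active={job_B:*/6, job_C:*/15}
Op 3: unregister job_C -> active={job_B:*/6}
Op 4: register job_D */12 -> active={job_B:*/6, job_D:*/12}
Op 5: register job_B */3 -> active={job_B:*/3, job_D:*/12}
Op 6: unregister job_D -> active={job_B:*/3}
Op 7: register job_E */7 -> active={job_B:*/3, job_E:*/7}
Op 8: register job_D */12 -> active={job_B:*/3, job_D:*/12, job_E:*/7}
Op 9: register job_C */3 -> active={job_B:*/3, job_C:*/3, job_D:*/12, job_E:*/7}
Op 10: register job_E */17 -> active={job_B:*/3, job_C:*/3, job_D:*/12, job_E:*/17}
Op 11: register job_D */15 -> active={job_B:*/3, job_C:*/3, job_D:*/15, job_E:*/17}
  job_B: interval 3, next fire after T=230 is 231
  job_C: interval 3, next fire after T=230 is 231
  job_D: interval 15, next fire after T=230 is 240
  job_E: interval 17, next fire after T=230 is 238
Earliest = 231, winner (lex tiebreak) = job_B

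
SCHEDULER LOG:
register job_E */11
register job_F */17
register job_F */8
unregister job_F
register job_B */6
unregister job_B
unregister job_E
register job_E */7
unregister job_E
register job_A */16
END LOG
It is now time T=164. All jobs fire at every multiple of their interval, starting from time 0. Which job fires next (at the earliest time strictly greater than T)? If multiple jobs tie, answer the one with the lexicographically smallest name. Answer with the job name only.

Answer: job_A

Derivation:
Op 1: register job_E */11 -> active={job_E:*/11}
Op 2: register job_F */17 -> active={job_E:*/11, job_F:*/17}
Op 3: register job_F */8 -> active={job_E:*/11, job_F:*/8}
Op 4: unregister job_F -> active={job_E:*/11}
Op 5: register job_B */6 -> active={job_B:*/6, job_E:*/11}
Op 6: unregister job_B -> active={job_E:*/11}
Op 7: unregister job_E -> active={}
Op 8: register job_E */7 -> active={job_E:*/7}
Op 9: unregister job_E -> active={}
Op 10: register job_A */16 -> active={job_A:*/16}
  job_A: interval 16, next fire after T=164 is 176
Earliest = 176, winner (lex tiebreak) = job_A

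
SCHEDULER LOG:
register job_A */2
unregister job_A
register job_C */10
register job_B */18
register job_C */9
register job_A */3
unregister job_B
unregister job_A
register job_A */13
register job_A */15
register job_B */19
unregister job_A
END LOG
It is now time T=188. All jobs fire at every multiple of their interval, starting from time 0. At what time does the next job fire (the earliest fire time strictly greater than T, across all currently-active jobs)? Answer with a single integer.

Answer: 189

Derivation:
Op 1: register job_A */2 -> active={job_A:*/2}
Op 2: unregister job_A -> active={}
Op 3: register job_C */10 -> active={job_C:*/10}
Op 4: register job_B */18 -> active={job_B:*/18, job_C:*/10}
Op 5: register job_C */9 -> active={job_B:*/18, job_C:*/9}
Op 6: register job_A */3 -> active={job_A:*/3, job_B:*/18, job_C:*/9}
Op 7: unregister job_B -> active={job_A:*/3, job_C:*/9}
Op 8: unregister job_A -> active={job_C:*/9}
Op 9: register job_A */13 -> active={job_A:*/13, job_C:*/9}
Op 10: register job_A */15 -> active={job_A:*/15, job_C:*/9}
Op 11: register job_B */19 -> active={job_A:*/15, job_B:*/19, job_C:*/9}
Op 12: unregister job_A -> active={job_B:*/19, job_C:*/9}
  job_B: interval 19, next fire after T=188 is 190
  job_C: interval 9, next fire after T=188 is 189
Earliest fire time = 189 (job job_C)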